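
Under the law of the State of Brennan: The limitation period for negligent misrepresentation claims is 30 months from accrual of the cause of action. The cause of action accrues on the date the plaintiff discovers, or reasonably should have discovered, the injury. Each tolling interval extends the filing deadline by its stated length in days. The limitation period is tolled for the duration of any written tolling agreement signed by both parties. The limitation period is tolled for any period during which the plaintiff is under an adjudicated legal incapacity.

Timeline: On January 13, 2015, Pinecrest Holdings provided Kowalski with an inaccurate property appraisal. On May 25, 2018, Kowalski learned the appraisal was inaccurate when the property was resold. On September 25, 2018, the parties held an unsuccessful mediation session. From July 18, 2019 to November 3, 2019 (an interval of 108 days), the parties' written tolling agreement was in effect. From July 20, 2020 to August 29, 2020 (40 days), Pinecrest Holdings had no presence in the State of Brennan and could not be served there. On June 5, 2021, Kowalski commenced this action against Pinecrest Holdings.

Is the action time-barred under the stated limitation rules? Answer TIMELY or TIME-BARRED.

TIME-BARRED

The claim did not accrue until Kowalski discovered the injury on May 25, 2018; the January 13, 2015 act date does not start the clock under the stated rule.
30 months from May 25, 2018 is November 25, 2020.
Because the written tolling agreement ran from July 18, 2019 to November 3, 2019, the deadline is extended by 108 days to March 13, 2021.
No stated provision tolls the period for the defendant's absence, so the interval from July 20, 2020 to August 29, 2020 has no effect on the deadline.
The other events in the timeline have no effect on the limitation period under the stated rules.
Filing on June 5, 2021 missed the March 13, 2021 deadline — the action is time-barred.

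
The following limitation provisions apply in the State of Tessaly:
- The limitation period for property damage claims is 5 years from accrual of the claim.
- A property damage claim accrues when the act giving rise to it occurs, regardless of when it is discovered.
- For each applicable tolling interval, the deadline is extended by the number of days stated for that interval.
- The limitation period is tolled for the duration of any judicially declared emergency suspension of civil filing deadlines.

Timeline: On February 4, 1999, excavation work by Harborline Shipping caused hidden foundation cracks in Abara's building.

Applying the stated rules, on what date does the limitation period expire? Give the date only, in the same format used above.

The limitation period began to run on February 4, 1999.
The untolled deadline — 5 years after February 4, 1999 — is February 4, 2004.

February 4, 2004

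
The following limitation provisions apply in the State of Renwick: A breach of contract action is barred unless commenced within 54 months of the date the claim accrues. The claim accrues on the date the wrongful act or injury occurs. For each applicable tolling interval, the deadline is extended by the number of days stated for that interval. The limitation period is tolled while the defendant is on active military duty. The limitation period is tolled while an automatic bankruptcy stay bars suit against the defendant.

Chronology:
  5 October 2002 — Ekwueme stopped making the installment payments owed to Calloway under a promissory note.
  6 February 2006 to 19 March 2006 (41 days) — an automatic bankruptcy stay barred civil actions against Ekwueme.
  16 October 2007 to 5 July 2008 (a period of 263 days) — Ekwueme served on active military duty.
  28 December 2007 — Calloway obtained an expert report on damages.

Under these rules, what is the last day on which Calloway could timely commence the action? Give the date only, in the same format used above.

16 May 2007

The claim accrued on 5 October 2002, when the wrongful act occurred.
Adding the 54 months base period to 5 October 2002 gives a deadline of 5 April 2007, before any tolling.
Because the automatic bankruptcy stay ran from 6 February 2006 to 19 March 2006, the deadline is extended by 41 days to 16 May 2007.
The defendant's active military service starting 16 October 2007 came too late — the period had run on 16 May 2007 — and so does not extend the deadline.
The other events in the timeline have no effect on the limitation period under the stated rules.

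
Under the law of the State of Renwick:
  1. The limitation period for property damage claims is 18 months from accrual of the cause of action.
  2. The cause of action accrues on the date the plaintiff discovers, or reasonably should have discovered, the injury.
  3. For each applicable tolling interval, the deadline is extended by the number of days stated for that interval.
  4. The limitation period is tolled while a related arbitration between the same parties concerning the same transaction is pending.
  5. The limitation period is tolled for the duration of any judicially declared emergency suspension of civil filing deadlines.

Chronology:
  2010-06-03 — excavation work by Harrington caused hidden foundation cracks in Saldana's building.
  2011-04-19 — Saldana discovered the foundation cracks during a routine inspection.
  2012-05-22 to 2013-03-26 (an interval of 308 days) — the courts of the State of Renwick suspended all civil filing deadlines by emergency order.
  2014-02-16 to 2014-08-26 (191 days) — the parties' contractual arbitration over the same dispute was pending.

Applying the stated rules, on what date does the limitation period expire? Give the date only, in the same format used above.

2013-08-23

The claim did not accrue until Saldana discovered the injury on 2011-04-19; the 2010-06-03 act date does not start the clock under the stated rule.
18 months from 2011-04-19 is 2012-10-19.
Because the emergency suspension of filing deadlines ran from 2012-05-22 to 2013-03-26, the deadline is extended by 308 days to 2013-08-23.
By the time the pending related arbitration began on 2014-02-16, the limitation period had already expired on 2013-08-23; that interval cannot revive it.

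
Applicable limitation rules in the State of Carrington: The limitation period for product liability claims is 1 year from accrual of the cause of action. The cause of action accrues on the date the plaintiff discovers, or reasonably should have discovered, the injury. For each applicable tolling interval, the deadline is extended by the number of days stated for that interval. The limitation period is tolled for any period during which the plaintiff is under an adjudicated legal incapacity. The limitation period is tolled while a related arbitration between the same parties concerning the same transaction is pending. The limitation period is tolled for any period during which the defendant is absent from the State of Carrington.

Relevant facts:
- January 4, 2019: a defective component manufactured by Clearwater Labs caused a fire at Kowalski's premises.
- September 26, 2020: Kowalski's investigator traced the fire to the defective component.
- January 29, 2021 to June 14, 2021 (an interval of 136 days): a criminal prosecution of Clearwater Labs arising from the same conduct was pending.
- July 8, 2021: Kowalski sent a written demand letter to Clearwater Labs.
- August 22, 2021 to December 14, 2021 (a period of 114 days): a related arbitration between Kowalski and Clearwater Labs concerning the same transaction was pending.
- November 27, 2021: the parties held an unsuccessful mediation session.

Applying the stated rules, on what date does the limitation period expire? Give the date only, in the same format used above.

Under the discovery rule, the claim accrued on September 26, 2020, when Kowalski discovered the injury — not on the January 4, 2019 date of the underlying act.
1 year from September 26, 2020 is September 26, 2021.
Because the pending related arbitration ran from August 22, 2021 to December 14, 2021, the deadline is extended by 114 days to January 18, 2022.
No stated provision tolls the period for a criminal prosecution, so the interval from January 29, 2021 to June 14, 2021 has no effect on the deadline.
Nothing else in the chronology tolls or restarts the period.

January 18, 2022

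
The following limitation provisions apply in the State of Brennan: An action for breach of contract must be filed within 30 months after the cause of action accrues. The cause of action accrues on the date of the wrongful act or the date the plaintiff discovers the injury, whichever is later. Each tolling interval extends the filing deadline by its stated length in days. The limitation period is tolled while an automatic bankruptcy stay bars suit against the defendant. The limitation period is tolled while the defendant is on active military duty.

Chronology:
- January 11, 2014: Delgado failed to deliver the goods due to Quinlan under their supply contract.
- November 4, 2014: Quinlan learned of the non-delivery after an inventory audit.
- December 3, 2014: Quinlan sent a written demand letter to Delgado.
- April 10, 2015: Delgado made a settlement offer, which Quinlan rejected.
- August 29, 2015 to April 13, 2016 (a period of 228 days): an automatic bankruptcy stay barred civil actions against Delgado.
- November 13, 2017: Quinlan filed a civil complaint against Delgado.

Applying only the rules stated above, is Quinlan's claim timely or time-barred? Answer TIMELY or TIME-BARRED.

Because discovery on November 4, 2014 post-dates the January 11, 2014 act, accrual under the later-of rule falls on November 4, 2014.
30 months from November 4, 2014 is May 4, 2017.
The period was tolled for 228 days by the automatic bankruptcy stay (August 29, 2015 to April 13, 2016), pushing the deadline to December 18, 2017.
Nothing else in the chronology tolls or restarts the period.
Filing on November 13, 2017 beat the December 18, 2017 deadline — the action is timely.

TIMELY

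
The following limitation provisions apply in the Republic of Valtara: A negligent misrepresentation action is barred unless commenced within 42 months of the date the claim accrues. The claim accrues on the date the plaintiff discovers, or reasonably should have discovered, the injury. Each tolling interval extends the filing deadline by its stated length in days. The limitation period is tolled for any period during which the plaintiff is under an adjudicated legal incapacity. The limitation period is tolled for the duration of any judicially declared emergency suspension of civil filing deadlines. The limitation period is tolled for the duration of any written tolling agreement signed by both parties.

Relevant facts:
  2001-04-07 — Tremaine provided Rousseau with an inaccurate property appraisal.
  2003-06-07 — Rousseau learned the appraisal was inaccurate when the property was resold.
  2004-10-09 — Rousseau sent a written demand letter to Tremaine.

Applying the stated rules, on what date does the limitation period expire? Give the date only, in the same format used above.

Accrual is tied to discovery, so the period began on 2003-06-07 rather than on 2001-04-07 when the act occurred.
42 months from 2003-06-07 is 2006-12-07.
None of the other events listed affects the running of the period under the stated rules.

2006-12-07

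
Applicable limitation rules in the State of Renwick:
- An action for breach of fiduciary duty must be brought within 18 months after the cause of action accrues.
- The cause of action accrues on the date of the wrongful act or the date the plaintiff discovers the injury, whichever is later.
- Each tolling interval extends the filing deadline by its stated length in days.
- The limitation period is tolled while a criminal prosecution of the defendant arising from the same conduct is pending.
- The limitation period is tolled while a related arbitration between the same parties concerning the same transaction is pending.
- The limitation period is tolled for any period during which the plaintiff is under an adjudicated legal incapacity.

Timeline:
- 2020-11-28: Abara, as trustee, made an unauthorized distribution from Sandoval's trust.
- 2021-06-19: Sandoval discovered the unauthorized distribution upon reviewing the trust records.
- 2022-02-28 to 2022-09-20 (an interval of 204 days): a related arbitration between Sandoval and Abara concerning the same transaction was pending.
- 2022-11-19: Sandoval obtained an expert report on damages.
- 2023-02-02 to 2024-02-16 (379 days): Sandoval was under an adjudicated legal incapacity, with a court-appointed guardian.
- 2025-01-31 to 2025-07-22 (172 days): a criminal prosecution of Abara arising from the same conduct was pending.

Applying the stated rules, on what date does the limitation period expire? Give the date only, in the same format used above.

Taking the later of the act (2020-11-28) and discovery (2021-06-19), the claim accrued on 2021-06-19.
Adding the 18 months base period to 2021-06-19 gives a deadline of 2022-12-19, before any tolling.
The pending related arbitration from 2022-02-28 to 2022-09-20 tolled the period for 204 days, extending the deadline to 2023-07-11.
Because the plaintiff's legal incapacity ran from 2023-02-02 to 2024-02-16, the deadline is extended by 379 days to 2024-07-24.
The pending criminal prosecution starting 2025-01-31 came too late — the period had run on 2024-07-24 — and so does not extend the deadline.
None of the other events listed affects the running of the period under the stated rules.

2024-07-24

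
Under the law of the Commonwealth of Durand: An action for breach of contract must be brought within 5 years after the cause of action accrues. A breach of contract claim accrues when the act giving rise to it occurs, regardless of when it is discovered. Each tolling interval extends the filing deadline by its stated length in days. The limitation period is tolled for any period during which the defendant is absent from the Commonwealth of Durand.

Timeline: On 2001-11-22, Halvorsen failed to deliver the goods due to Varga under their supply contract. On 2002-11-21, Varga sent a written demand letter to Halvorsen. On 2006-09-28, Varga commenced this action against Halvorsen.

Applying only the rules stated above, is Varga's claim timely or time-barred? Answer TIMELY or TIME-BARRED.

The cause of action accrued on 2001-11-22, the date of the act.
5 years from 2001-11-22 is 2006-11-22.
Nothing else in the chronology tolls or restarts the period.
Varga filed on 2006-09-28, before the 2006-11-22 deadline, so the action is timely.

TIMELY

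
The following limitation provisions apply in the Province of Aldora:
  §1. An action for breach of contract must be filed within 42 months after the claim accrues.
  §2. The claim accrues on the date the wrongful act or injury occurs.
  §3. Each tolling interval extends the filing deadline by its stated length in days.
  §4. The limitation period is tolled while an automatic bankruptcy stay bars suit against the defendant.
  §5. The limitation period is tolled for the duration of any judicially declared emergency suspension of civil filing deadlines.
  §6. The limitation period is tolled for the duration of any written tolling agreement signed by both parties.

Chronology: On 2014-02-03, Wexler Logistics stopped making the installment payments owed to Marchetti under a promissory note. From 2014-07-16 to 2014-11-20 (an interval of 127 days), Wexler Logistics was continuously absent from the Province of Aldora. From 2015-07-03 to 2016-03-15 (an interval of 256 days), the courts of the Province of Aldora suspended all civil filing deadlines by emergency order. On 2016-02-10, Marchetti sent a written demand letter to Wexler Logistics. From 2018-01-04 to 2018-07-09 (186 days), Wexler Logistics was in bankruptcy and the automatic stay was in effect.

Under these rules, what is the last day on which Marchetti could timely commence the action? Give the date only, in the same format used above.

2018-10-19

The claim accrued on 2014-02-03, when the wrongful act occurred.
The untolled deadline — 42 months after 2014-02-03 — is 2017-08-03.
Because the emergency suspension of filing deadlines ran from 2015-07-03 to 2016-03-15, the deadline is extended by 256 days to 2018-04-16.
The automatic bankruptcy stay from 2018-01-04 to 2018-07-09 tolled the period for 186 days, extending the deadline to 2018-10-19.
The defendant's absence from the jurisdiction from 2014-07-16 to 2014-11-20 does not toll the period, because no stated rule makes the defendant's absence a tolling event.
The other events in the timeline have no effect on the limitation period under the stated rules.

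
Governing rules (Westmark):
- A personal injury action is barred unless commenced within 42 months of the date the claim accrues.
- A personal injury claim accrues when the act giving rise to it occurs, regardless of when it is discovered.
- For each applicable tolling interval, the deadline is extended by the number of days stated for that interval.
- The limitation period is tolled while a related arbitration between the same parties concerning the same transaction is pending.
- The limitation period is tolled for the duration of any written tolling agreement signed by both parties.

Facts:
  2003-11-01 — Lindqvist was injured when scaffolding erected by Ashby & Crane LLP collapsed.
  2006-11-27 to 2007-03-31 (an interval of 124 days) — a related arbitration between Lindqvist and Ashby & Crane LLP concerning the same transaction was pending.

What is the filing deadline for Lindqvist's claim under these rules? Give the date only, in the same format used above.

2007-09-02

The claim accrued on 2003-11-01, the date of the act.
The untolled deadline — 42 months after 2003-11-01 — is 2007-05-01.
The period was tolled for 124 days by the pending related arbitration (2006-11-27 to 2007-03-31), pushing the deadline to 2007-09-02.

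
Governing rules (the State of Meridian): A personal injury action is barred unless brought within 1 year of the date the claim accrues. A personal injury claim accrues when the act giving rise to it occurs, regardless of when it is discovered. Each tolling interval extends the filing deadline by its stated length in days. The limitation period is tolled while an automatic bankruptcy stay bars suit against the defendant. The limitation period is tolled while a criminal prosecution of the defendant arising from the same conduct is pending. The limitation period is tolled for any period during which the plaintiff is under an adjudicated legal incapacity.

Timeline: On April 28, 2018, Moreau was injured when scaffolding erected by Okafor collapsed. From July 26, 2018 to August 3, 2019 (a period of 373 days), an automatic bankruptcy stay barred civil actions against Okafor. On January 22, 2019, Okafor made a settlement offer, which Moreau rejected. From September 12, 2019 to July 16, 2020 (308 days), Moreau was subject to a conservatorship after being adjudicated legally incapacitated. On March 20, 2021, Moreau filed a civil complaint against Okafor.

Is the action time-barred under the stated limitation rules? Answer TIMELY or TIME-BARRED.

TIME-BARRED

The claim accrued on April 28, 2018, when the wrongful act occurred.
Adding the 1 year base period to April 28, 2018 gives a deadline of April 28, 2019, before any tolling.
The automatic bankruptcy stay from July 26, 2018 to August 3, 2019 tolled the period for 373 days, extending the deadline to May 5, 2020.
Because the plaintiff's legal incapacity ran from September 12, 2019 to July 16, 2020, the deadline is extended by 308 days to March 9, 2021.
None of the other events listed affects the running of the period under the stated rules.
Moreau filed on March 20, 2021, after the March 9, 2021 deadline, so the action is time-barred.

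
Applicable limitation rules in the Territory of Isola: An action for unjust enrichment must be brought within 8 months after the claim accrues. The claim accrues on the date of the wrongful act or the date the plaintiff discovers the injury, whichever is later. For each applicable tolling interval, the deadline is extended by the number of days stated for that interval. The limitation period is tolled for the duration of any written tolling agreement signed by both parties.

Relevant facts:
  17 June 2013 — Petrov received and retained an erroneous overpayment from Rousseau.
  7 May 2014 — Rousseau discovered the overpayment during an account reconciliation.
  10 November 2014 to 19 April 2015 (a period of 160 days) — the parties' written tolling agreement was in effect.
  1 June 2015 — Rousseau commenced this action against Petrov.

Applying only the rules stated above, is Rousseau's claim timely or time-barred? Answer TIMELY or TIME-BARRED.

Taking the later of the act (17 June 2013) and discovery (7 May 2014), the claim accrued on 7 May 2014.
The untolled deadline — 8 months after 7 May 2014 — is 7 January 2015.
The written tolling agreement from 10 November 2014 to 19 April 2015 tolled the period for 160 days, extending the deadline to 16 June 2015.
Filing on 1 June 2015 beat the 16 June 2015 deadline — the action is timely.

TIMELY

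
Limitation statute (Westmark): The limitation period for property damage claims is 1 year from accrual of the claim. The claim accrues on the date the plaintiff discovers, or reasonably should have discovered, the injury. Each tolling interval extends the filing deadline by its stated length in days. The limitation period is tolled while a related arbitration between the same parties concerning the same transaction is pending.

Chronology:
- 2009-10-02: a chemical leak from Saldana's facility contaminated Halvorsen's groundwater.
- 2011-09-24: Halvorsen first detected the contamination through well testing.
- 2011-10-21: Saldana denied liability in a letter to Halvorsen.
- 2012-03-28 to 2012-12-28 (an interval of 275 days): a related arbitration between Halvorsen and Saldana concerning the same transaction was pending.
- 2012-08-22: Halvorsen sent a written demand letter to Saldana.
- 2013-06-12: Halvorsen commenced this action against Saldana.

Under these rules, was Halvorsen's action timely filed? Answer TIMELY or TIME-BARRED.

TIMELY

Under the discovery rule, the claim accrued on 2011-09-24, when Halvorsen discovered the injury — not on the 2009-10-02 date of the underlying act.
1 year from 2011-09-24 is 2012-09-24.
The period was tolled for 275 days by the pending related arbitration (2012-03-28 to 2012-12-28), pushing the deadline to 2013-06-26.
The other events in the timeline have no effect on the limitation period under the stated rules.
Filing on 2013-06-12 beat the 2013-06-26 deadline — the action is timely.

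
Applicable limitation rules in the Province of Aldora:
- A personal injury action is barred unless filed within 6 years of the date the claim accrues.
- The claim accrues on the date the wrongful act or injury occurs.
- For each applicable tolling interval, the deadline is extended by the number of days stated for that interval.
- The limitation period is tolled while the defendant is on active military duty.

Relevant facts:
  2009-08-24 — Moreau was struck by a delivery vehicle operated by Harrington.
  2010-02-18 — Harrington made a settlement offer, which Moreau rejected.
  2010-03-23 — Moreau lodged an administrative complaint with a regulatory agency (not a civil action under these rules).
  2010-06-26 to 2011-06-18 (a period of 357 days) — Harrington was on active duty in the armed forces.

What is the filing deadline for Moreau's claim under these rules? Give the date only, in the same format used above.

The limitation period began to run on 2009-08-24.
The untolled deadline — 6 years after 2009-08-24 — is 2015-08-24.
The defendant's active military service from 2010-06-26 to 2011-06-18 tolled the period for 357 days, extending the deadline to 2016-08-15.
The other events in the timeline have no effect on the limitation period under the stated rules.

2016-08-15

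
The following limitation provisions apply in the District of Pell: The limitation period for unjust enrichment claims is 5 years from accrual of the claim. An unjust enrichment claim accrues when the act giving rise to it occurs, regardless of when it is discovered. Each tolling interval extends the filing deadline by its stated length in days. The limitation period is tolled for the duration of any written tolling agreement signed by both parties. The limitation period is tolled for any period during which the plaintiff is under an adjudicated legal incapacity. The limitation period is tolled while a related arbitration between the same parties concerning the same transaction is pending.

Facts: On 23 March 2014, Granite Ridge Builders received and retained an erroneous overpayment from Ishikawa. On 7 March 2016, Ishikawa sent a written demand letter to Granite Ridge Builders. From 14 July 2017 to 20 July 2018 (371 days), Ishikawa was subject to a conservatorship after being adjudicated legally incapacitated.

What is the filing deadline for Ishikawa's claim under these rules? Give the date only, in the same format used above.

The limitation period began to run on 23 March 2014.
5 years from 23 March 2014 is 23 March 2019.
Because the plaintiff's legal incapacity ran from 14 July 2017 to 20 July 2018, the deadline is extended by 371 days to 28 March 2020.
The other events in the timeline have no effect on the limitation period under the stated rules.

28 March 2020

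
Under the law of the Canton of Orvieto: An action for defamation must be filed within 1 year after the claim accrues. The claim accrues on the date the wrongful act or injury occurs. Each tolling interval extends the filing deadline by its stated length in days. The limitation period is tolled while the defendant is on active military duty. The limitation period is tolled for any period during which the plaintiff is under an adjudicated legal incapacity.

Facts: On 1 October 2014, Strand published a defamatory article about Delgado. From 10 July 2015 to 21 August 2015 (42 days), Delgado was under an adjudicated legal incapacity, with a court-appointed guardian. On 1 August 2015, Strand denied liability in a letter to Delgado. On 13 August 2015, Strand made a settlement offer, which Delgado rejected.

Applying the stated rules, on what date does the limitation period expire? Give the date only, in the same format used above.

The claim accrued on 1 October 2014, when the wrongful act occurred.
The untolled deadline — 1 year after 1 October 2014 — is 1 October 2015.
The plaintiff's legal incapacity from 10 July 2015 to 21 August 2015 tolled the period for 42 days, extending the deadline to 12 November 2015.
The other events in the timeline have no effect on the limitation period under the stated rules.

12 November 2015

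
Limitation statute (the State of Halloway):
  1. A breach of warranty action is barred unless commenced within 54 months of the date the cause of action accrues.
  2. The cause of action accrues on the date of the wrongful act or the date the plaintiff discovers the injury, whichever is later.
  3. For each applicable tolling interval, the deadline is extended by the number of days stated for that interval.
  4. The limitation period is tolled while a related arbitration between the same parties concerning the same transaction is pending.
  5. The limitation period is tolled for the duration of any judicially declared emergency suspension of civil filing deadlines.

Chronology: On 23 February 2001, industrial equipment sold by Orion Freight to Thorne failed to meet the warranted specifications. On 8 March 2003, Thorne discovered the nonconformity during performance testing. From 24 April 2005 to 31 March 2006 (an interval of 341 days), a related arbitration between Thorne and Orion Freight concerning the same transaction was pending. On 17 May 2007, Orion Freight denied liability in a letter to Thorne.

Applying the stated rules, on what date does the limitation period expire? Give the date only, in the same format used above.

14 August 2008

The claim accrued on 8 March 2003 — the later of the 23 February 2001 act and the 8 March 2003 discovery.
The untolled deadline — 54 months after 8 March 2003 — is 8 September 2007.
The period was tolled for 341 days by the pending related arbitration (24 April 2005 to 31 March 2006), pushing the deadline to 14 August 2008.
Nothing else in the chronology tolls or restarts the period.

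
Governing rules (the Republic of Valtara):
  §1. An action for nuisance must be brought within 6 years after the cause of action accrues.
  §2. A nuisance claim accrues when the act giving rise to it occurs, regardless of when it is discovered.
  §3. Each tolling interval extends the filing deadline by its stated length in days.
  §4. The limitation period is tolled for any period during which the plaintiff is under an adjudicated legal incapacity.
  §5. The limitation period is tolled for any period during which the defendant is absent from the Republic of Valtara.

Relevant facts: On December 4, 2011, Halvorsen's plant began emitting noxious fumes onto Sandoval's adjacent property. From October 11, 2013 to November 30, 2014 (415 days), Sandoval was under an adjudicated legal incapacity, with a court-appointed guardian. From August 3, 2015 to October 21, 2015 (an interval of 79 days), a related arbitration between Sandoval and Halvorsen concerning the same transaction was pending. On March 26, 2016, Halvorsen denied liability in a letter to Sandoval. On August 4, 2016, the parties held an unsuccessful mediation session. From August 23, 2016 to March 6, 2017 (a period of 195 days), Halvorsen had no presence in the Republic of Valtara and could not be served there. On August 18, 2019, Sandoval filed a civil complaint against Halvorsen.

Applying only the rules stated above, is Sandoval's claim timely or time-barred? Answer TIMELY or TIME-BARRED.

TIME-BARRED

The limitation period began to run on December 4, 2011.
Adding the 6 years base period to December 4, 2011 gives a deadline of December 4, 2017, before any tolling.
The plaintiff's legal incapacity from October 11, 2013 to November 30, 2014 tolled the period for 415 days, extending the deadline to January 23, 2019.
The defendant's absence from the jurisdiction from August 23, 2016 to March 6, 2017 tolled the period for 195 days, extending the deadline to August 6, 2019.
No stated provision tolls the period for a pending arbitration, so the interval from August 3, 2015 to October 21, 2015 has no effect on the deadline.
Nothing else in the chronology tolls or restarts the period.
Sandoval filed on August 18, 2019, after the August 6, 2019 deadline, so the action is time-barred.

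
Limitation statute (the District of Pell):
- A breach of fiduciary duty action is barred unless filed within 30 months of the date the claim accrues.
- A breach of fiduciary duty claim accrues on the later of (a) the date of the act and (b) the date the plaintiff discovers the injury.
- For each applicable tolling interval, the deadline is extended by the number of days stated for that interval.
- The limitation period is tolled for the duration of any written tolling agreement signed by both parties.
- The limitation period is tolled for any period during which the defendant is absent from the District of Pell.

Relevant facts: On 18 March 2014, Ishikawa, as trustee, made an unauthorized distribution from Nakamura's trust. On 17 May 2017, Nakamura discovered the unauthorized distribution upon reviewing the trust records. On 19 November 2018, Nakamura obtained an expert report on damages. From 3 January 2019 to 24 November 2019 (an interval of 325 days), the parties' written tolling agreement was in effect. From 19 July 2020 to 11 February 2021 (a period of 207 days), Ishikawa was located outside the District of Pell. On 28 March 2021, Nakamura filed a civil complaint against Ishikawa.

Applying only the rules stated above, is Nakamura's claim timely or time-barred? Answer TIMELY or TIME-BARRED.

TIMELY

Because discovery on 17 May 2017 post-dates the 18 March 2014 act, accrual under the later-of rule falls on 17 May 2017.
Adding the 30 months base period to 17 May 2017 gives a deadline of 17 November 2019, before any tolling.
Because the written tolling agreement ran from 3 January 2019 to 24 November 2019, the deadline is extended by 325 days to 7 October 2020.
The period was tolled for 207 days by the defendant's absence from the jurisdiction (19 July 2020 to 11 February 2021), pushing the deadline to 2 May 2021.
The other events in the timeline have no effect on the limitation period under the stated rules.
The 28 March 2021 filing precedes the 2 May 2021 deadline; the claim is timely.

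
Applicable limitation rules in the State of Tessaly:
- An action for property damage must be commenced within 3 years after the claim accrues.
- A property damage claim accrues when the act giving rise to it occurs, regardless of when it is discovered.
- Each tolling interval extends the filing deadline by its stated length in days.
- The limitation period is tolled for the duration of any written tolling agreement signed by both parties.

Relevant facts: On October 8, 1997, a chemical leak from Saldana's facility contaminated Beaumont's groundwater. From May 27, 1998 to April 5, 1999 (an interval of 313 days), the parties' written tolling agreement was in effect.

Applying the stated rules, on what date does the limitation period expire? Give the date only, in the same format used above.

August 17, 2001

The claim accrued on October 8, 1997, the date of the act.
Adding the 3 years base period to October 8, 1997 gives a deadline of October 8, 2000, before any tolling.
The period was tolled for 313 days by the written tolling agreement (May 27, 1998 to April 5, 1999), pushing the deadline to August 17, 2001.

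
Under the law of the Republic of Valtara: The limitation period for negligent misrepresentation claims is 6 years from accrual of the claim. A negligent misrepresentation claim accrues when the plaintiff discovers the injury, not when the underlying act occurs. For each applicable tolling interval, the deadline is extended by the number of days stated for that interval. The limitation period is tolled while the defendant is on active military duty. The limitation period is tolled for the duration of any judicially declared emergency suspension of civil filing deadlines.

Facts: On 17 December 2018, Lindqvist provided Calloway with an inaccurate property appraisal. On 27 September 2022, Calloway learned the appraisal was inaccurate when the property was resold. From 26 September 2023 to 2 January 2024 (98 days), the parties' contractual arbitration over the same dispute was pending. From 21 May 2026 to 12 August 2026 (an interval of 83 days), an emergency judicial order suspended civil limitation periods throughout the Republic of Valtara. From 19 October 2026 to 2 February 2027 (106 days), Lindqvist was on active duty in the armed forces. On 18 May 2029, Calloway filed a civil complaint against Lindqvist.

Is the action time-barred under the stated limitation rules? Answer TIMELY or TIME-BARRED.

TIME-BARRED

Accrual is tied to discovery, so the period began on 27 September 2022 rather than on 17 December 2018 when the act occurred.
The untolled deadline — 6 years after 27 September 2022 — is 27 September 2028.
The emergency suspension of filing deadlines from 21 May 2026 to 12 August 2026 tolled the period for 83 days, extending the deadline to 19 December 2028.
Because the defendant's active military service ran from 19 October 2026 to 2 February 2027, the deadline is extended by 106 days to 4 April 2029.
No stated provision tolls the period for a pending arbitration, so the interval from 26 September 2023 to 2 January 2024 has no effect on the deadline.
Filing on 18 May 2029 missed the 4 April 2029 deadline — the action is time-barred.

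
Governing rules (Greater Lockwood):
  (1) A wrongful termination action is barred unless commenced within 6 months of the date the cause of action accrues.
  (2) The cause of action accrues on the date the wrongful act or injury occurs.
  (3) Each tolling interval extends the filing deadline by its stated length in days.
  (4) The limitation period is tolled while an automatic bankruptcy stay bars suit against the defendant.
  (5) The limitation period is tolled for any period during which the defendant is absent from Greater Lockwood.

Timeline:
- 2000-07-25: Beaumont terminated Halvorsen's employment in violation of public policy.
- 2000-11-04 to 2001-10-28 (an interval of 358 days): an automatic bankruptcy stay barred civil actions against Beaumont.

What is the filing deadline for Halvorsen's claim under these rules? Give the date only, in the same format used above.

2002-01-18

The cause of action accrued on 2000-07-25, the date of the act.
The untolled deadline — 6 months after 2000-07-25 — is 2001-01-25.
The automatic bankruptcy stay from 2000-11-04 to 2001-10-28 tolled the period for 358 days, extending the deadline to 2002-01-18.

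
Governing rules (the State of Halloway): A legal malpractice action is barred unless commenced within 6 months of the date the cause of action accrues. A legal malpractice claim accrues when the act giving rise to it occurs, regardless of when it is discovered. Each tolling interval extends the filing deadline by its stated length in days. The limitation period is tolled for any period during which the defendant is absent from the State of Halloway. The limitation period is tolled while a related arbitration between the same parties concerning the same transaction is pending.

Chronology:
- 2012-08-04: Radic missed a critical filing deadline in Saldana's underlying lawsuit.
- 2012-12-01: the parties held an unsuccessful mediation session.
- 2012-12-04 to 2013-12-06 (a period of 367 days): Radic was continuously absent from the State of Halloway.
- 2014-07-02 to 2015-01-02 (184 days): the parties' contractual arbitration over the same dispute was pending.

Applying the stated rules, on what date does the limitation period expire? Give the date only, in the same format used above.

The claim accrued on 2012-08-04, when the wrongful act occurred.
The untolled deadline — 6 months after 2012-08-04 — is 2013-02-04.
Because the defendant's absence from the jurisdiction ran from 2012-12-04 to 2013-12-06, the deadline is extended by 367 days to 2014-02-06.
The pending related arbitration starting 2014-07-02 came too late — the period had run on 2014-02-06 — and so does not extend the deadline.
None of the other events listed affects the running of the period under the stated rules.

2014-02-06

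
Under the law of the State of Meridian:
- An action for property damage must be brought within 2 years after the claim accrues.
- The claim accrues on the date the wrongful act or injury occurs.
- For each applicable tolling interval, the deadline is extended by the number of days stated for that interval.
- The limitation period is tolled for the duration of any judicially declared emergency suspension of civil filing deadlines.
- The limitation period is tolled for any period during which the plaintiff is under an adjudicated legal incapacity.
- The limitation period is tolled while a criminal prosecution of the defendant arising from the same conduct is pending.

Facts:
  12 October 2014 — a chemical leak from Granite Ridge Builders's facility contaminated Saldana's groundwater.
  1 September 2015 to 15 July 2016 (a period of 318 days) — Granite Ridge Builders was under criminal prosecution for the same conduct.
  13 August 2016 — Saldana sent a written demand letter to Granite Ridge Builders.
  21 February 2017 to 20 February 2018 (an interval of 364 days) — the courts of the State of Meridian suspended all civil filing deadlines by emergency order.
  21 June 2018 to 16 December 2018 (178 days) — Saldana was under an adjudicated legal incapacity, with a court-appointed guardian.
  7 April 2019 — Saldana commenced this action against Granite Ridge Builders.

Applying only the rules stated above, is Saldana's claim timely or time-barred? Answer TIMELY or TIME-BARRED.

The claim accrued on 12 October 2014, when the wrongful act occurred.
The untolled deadline — 2 years after 12 October 2014 — is 12 October 2016.
Because the pending criminal prosecution ran from 1 September 2015 to 15 July 2016, the deadline is extended by 318 days to 26 August 2017.
Because the emergency suspension of filing deadlines ran from 21 February 2017 to 20 February 2018, the deadline is extended by 364 days to 25 August 2018.
The plaintiff's legal incapacity from 21 June 2018 to 16 December 2018 tolled the period for 178 days, extending the deadline to 19 February 2019.
Nothing else in the chronology tolls or restarts the period.
Saldana filed on 7 April 2019, after the 19 February 2019 deadline, so the action is time-barred.

TIME-BARRED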